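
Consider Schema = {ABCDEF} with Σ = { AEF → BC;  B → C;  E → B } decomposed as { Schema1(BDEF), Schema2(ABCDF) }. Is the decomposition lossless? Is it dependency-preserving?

Lossless test: (BDF)⁺ = {BCDF}, which is a superkey of neither fragment — lossy.
Dependency preservation: AEF → BC is not contained in any single fragment, but the restricted closure of its left-hand side across the fragments still reaches the right-hand side; the remaining FDs each lie inside some fragment. All dependencies are preserved.

lossy but dependency-preserving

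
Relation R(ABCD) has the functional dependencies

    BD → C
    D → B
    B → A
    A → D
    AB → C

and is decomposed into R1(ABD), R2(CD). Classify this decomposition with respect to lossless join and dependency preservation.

lossless and dependency-preserving

Lossless test: (D)⁺ = {ABCD}, which contains all of one fragment — lossless.
Dependency preservation: BD → C; AB → C are not contained in any single fragment, but the restricted closure of each left-hand side across the fragments still reaches the right-hand side; the remaining FDs each lie inside some fragment. All dependencies are preserved.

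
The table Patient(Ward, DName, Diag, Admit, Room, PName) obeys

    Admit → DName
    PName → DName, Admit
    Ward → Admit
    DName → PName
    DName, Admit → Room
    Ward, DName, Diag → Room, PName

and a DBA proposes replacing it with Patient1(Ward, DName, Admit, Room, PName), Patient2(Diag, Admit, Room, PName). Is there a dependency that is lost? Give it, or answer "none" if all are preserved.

none

Admit → DName lies within Patient1.
PName → DName, Admit lies within Patient1.
Ward → Admit lies within Patient1.
DName → PName lies within Patient1.
DName, Admit → Room lies within Patient1.
Ward, DName, Diag → Room, PName: restricted closure across fragments reaches Room, PName.
Every dependency is enforceable on the fragments, so the decomposition is dependency-preserving.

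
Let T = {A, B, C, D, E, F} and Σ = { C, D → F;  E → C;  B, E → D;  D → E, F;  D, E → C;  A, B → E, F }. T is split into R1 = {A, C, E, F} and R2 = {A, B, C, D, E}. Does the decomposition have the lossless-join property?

No

Common attributes: R1 ∩ R2 = {A, C, E}.
No dependency enlarges {A, C, E}, so (A, C, E)⁺ = {A, C, E}.
The closure contains neither all of R1 = {A, C, E, F} nor all of R2 = {A, B, C, D, E}, so the common attributes are not a superkey of either fragment. The join is lossy.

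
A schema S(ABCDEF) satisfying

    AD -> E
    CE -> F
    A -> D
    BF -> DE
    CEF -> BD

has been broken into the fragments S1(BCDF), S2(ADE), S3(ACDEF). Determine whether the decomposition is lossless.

Chase test. Columns are ABCDEF; row i has aⱼ where attribute j ∈ Si, else bᵢⱼ.
Initial tableau (one row per fragment):
  row 1: b11 a2 a3 a4 b15 a6
  row 2: a1 b22 b23 a4 a5 b26
  row 3: a1 b32 a3 a4 a5 a6
No row becomes fully distinguished — the join is lossy.

No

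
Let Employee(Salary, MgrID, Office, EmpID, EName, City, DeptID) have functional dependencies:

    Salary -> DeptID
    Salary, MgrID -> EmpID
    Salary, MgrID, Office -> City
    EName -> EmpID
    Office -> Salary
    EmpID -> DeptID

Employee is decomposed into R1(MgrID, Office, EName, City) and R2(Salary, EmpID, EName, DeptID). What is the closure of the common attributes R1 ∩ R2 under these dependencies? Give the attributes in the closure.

EmpID, EName, DeptID

R1 ∩ R2 = {EName}.
EName → EmpID applies, adding EmpID
EmpID → DeptID applies, adding DeptID
Closure: {EmpID, EName, DeptID}.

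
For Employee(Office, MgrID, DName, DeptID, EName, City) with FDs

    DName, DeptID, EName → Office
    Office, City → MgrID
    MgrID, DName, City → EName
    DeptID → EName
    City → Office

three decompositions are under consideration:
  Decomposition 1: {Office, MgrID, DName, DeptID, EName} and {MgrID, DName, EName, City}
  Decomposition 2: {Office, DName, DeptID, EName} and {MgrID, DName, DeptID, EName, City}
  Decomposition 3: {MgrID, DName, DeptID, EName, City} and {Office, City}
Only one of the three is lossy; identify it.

Decomposition 1

Decomposition 1: common = {MgrID, DName, EName}, closure = {MgrID, DName, EName} → lossy.
Decomposition 2: common = {DName, DeptID, EName}, closure = {Office, DName, DeptID, EName} → lossless.
Decomposition 3: common = {City}, closure = {Office, MgrID, City} → lossless.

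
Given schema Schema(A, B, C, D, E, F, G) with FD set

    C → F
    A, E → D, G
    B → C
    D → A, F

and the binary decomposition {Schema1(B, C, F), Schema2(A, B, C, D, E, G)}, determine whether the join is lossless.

Yes

Common attributes: Schema1 ∩ Schema2 = {B, C}.
Closure of {B, C}: C → F applies, adding F. So (B, C)⁺ = {B, C, F}.
This closure contains every attribute of Schema1, so Schema1 ∩ Schema2 → Schema1. The join is lossless.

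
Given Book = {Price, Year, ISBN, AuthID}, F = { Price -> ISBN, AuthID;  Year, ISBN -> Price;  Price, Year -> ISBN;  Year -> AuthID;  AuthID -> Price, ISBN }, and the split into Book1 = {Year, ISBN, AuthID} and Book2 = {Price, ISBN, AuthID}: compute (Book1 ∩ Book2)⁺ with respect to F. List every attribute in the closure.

Price, ISBN, AuthID

Book1 ∩ Book2 = {ISBN, AuthID}.
AuthID → Price, ISBN applies, adding Price
Closure: {Price, ISBN, AuthID}.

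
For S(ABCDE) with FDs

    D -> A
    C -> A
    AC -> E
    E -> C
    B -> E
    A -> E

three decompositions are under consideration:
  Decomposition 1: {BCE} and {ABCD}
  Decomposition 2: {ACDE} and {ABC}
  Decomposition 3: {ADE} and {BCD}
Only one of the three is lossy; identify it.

Decomposition 1: common = {BC}, closure = {ABCE} → lossless.
Decomposition 2: common = {AC}, closure = {ACE} → lossy.
Decomposition 3: common = {D}, closure = {ACDE} → lossless.

Decomposition 2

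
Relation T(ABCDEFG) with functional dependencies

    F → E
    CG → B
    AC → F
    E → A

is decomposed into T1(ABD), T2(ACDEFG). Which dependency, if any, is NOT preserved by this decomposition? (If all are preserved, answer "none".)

Check CG → B: no single fragment contains all of {BCG}, and the restricted closure of {CG} across the fragments never reaches {B}.
F → E is preserved.
AC → F is preserved.
E → A is preserved.

CG → B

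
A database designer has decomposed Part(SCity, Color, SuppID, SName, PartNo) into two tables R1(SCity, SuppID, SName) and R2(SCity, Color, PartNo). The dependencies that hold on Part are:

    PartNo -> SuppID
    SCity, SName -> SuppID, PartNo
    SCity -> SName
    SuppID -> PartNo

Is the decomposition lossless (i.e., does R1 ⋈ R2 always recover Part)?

Common attributes: R1 ∩ R2 = {SCity}.
Closure of {SCity}: SCity → SName applies, adding SName; SCity, SName → SuppID, PartNo applies, adding SuppID, PartNo. So (SCity)⁺ = {SCity, SuppID, SName, PartNo}.
This closure contains every attribute of R1, so R1 ∩ R2 → R1. The join is lossless.

Yes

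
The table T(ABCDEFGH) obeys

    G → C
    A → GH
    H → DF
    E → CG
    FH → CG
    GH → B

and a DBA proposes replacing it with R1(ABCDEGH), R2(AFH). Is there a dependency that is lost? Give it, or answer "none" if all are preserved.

none

G → C lies within R1.
A → GH lies within R1.
H → DF: restricted closure across fragments reaches DF.
E → CG lies within R1.
FH → CG: restricted closure across fragments reaches CG.
GH → B lies within R1.
Every dependency is enforceable on the fragments, so the decomposition is dependency-preserving.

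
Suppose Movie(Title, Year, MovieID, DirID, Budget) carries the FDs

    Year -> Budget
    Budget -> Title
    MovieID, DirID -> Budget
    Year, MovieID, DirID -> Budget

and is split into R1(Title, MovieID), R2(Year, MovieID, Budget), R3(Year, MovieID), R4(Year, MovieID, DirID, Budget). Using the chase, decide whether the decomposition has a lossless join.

No

Chase test. Columns are Title, Year, MovieID, DirID, Budget; row i has aⱼ where attribute j ∈ Ri, else bᵢⱼ.
Initial tableau (one row per fragment):
  row 1: a1 b12 a3 b14 b15
  row 2: b21 a2 a3 b24 a5
  row 3: b31 a2 a3 b34 b35
  row 4: b41 a2 a3 a4 a5
Rows 2 and 3 agree on Year; apply Year→Budget and equate their Budget entries.
Rows 2 and 3 agree on Budget; apply Budget→Title and equate their Title entries.
Rows 2 and 4 agree on Budget; apply Budget→Title and equate their Title entries.
No row becomes fully distinguished — the join is lossy.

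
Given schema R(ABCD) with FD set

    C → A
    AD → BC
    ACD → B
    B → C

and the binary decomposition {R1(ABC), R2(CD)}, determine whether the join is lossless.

No

Common attributes: R1 ∩ R2 = {C}.
Closure of {C}: C → A applies, adding A. So (C)⁺ = {AC}.
The closure contains neither all of R1 = {ABC} nor all of R2 = {CD}, so the common attributes are not a superkey of either fragment. The join is lossy.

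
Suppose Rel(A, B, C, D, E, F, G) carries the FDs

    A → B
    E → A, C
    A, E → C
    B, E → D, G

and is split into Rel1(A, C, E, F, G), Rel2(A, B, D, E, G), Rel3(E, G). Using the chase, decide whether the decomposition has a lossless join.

Chase test. Columns are A, B, C, D, E, F, G; row i has aⱼ where attribute j ∈ Reli, else bᵢⱼ.
Initial tableau (one row per fragment):
  row 1: a1 b12 a3 b14 a5 a6 a7
  row 2: a1 a2 b23 a4 a5 b26 a7
  row 3: b31 b32 b33 b34 a5 b36 a7
Rows 1 and 2 agree on A; apply A→B and equate their B entries.
Rows 1 and 2 agree on E; apply E→A, C and equate their A, C entries.
Rows 1 and 3 agree on E; apply E→A, C and equate their A, C entries.
Rows 1 and 2 agree on B, E; apply B, E→D, G and equate their D, G entries.
Rows 1 and 3 agree on A; apply A→B and equate their B entries.
Rows 1 and 3 agree on B, E; apply B, E→D, G and equate their D, G entries.
Row 1 is now all distinguished symbols — the join is lossless.

Yes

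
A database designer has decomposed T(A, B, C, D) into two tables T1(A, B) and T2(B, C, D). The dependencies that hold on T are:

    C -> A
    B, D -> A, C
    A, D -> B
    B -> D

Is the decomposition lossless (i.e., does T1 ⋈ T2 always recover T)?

Yes

Common attributes: T1 ∩ T2 = {B}.
Closure of {B}: B → D applies, adding D; B, D → A, C applies, adding A, C. So (B)⁺ = {A, B, C, D}.
This closure contains every attribute of T1, so T1 ∩ T2 → T1. The join is lossless.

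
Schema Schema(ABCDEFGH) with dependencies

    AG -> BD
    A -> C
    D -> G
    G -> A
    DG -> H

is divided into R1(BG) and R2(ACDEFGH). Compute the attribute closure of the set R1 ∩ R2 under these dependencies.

ABCDGH

R1 ∩ R2 = {G}.
G → A applies, adding A
AG → BD applies, adding BD
A → C applies, adding C
DG → H applies, adding H
Closure: {ABCDGH}.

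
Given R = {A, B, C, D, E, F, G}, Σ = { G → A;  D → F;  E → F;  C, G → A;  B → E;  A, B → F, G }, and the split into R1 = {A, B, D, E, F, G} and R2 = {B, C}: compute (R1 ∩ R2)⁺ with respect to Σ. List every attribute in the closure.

R1 ∩ R2 = {B}.
B → E applies, adding E
E → F applies, adding F
Closure: {B, E, F}.

B, E, F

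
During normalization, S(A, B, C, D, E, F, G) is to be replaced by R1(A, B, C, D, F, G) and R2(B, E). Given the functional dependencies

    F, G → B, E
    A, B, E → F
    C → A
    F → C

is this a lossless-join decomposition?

Common attributes: R1 ∩ R2 = {B}.
No dependency enlarges {B}, so (B)⁺ = {B}.
The closure contains neither all of R1 = {A, B, C, D, F, G} nor all of R2 = {B, E}, so the common attributes are not a superkey of either fragment. The join is lossy.

No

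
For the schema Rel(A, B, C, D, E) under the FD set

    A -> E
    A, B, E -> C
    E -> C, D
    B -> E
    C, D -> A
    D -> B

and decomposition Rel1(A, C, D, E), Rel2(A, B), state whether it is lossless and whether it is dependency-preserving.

Lossless test: (A)⁺ = {A, B, C, D, E}, which contains all of one fragment — lossless.
Dependency preservation: A, B, E → C; B → E; D → B are not contained in any single fragment, but the restricted closure of each left-hand side across the fragments still reaches the right-hand side; the remaining FDs each lie inside some fragment. All dependencies are preserved.

lossless and dependency-preserving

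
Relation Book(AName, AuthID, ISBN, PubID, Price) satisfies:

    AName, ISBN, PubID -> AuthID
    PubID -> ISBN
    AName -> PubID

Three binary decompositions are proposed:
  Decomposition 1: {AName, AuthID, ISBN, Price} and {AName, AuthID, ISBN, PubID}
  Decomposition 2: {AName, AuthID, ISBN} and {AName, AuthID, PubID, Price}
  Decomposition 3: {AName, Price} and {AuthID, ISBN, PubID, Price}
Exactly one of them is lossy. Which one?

Decomposition 1: common = {AName, AuthID, ISBN}, closure = {AName, AuthID, ISBN, PubID} → lossless.
Decomposition 2: common = {AName, AuthID}, closure = {AName, AuthID, ISBN, PubID} → lossless.
Decomposition 3: common = {Price}, closure = {Price} → lossy.

Decomposition 3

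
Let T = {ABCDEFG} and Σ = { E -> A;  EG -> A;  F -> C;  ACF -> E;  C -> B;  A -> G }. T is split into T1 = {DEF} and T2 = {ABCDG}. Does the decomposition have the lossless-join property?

Common attributes: T1 ∩ T2 = {D}.
No dependency enlarges {D}, so (D)⁺ = {D}.
The closure contains neither all of T1 = {DEF} nor all of T2 = {ABCDG}, so the common attributes are not a superkey of either fragment. The join is lossy.

No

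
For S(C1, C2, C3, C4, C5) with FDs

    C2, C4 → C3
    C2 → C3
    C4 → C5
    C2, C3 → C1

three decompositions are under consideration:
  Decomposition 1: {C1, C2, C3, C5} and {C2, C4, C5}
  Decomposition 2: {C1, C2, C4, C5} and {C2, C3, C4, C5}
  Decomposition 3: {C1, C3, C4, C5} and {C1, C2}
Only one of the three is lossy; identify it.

Decomposition 3

Decomposition 1: common = {C2, C5}, closure = {C1, C2, C3, C5} → lossless.
Decomposition 2: common = {C2, C4, C5}, closure = {C1, C2, C3, C4, C5} → lossless.
Decomposition 3: common = {C1}, closure = {C1} → lossy.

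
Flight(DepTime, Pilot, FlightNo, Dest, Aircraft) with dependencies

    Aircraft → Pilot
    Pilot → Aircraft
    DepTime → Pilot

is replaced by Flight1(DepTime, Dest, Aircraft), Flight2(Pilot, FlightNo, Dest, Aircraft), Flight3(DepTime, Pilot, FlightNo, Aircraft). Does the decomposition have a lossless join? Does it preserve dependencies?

Lossless test (chase): Rows 1 and 2 agree on Aircraft; apply Aircraft→Pilot and equate their Pilot entries. No row becomes fully distinguished — the join is lossy.
Dependency preservation: every FD's attributes lie within a single fragment, so each can be enforced locally — preserved.

lossy but dependency-preserving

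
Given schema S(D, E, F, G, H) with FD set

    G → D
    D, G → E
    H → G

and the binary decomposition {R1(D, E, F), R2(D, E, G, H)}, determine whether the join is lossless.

Common attributes: R1 ∩ R2 = {D, E}.
No dependency enlarges {D, E}, so (D, E)⁺ = {D, E}.
The closure contains neither all of R1 = {D, E, F} nor all of R2 = {D, E, G, H}, so the common attributes are not a superkey of either fragment. The join is lossy.

No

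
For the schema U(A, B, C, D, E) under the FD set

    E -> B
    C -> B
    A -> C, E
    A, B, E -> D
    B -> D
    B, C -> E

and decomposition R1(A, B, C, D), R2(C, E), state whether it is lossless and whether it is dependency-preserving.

Lossless test: (C)⁺ = {B, C, D, E}, which contains all of one fragment — lossless.
Dependency preservation: the restricted closure of {E} across the fragments never reaches {B}, so E → B cannot be enforced without a join — not preserved.

lossless but not dependency-preserving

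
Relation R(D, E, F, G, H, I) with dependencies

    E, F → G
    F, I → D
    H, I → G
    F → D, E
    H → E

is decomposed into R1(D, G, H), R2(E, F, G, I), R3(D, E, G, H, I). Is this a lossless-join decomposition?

Chase test. Columns are D, E, F, G, H, I; row i has aⱼ where attribute j ∈ Ri, else bᵢⱼ.
Initial tableau (one row per fragment):
  row 1: a1 b12 b13 a4 a5 b16
  row 2: b21 a2 a3 a4 b25 a6
  row 3: a1 a2 b33 a4 a5 a6
Rows 1 and 3 agree on H; apply H→E and equate their E entries.
No row becomes fully distinguished — the join is lossy.

No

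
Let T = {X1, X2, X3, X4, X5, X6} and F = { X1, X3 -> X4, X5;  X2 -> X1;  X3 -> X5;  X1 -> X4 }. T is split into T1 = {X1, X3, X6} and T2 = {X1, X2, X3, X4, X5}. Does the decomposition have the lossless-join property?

Common attributes: T1 ∩ T2 = {X1, X3}.
Closure of {X1, X3}: X1, X3 → X4, X5 applies, adding X4, X5. So (X1, X3)⁺ = {X1, X3, X4, X5}.
The closure contains neither all of T1 = {X1, X3, X6} nor all of T2 = {X1, X2, X3, X4, X5}, so the common attributes are not a superkey of either fragment. The join is lossy.

No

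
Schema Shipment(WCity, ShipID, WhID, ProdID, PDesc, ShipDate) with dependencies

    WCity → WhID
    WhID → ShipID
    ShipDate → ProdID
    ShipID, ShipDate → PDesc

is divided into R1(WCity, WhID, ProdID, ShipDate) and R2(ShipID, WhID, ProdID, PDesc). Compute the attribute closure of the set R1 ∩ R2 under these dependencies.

ShipID, WhID, ProdID

R1 ∩ R2 = {WhID, ProdID}.
WhID → ShipID applies, adding ShipID
Closure: {ShipID, WhID, ProdID}.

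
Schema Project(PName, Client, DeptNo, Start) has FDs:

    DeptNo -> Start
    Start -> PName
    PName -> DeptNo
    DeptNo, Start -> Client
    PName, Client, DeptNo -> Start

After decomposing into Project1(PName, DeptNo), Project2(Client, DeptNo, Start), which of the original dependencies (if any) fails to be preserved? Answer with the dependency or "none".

DeptNo → Start lies within Project2.
Start → PName: restricted closure across fragments reaches PName.
PName → DeptNo lies within Project1.
DeptNo, Start → Client lies within Project2.
PName, Client, DeptNo → Start: restricted closure across fragments reaches Start.
Every dependency is enforceable on the fragments, so the decomposition is dependency-preserving.

none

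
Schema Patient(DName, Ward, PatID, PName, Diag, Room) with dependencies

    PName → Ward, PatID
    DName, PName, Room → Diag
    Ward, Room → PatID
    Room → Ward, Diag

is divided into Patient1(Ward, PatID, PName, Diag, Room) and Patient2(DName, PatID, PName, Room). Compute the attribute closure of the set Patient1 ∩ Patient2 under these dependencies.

Patient1 ∩ Patient2 = {PatID, PName, Room}.
PName → Ward, PatID applies, adding Ward
Room → Ward, Diag applies, adding Diag
Closure: {Ward, PatID, PName, Diag, Room}.

Ward, PatID, PName, Diag, Room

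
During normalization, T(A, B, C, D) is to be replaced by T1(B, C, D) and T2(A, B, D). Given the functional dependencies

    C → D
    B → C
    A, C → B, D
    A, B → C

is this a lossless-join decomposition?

Common attributes: T1 ∩ T2 = {B, D}.
Closure of {B, D}: B → C applies, adding C. So (B, D)⁺ = {B, C, D}.
This closure contains every attribute of T1, so T1 ∩ T2 → T1. The join is lossless.

Yes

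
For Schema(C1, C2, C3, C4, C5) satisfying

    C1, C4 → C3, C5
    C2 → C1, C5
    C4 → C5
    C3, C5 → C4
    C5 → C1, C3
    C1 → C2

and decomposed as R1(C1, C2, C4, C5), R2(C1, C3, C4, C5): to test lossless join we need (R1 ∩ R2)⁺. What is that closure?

C1, C2, C3, C4, C5

R1 ∩ R2 = {C1, C4, C5}.
C1, C4 → C3, C5 applies, adding C3
C1 → C2 applies, adding C2
Closure: {C1, C2, C3, C4, C5}.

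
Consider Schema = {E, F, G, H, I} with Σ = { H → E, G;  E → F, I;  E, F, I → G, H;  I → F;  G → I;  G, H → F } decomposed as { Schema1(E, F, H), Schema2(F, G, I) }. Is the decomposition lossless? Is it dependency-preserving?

Lossless test: (F)⁺ = {F}, which is a superkey of neither fragment — lossy.
Dependency preservation: the restricted closure of {H} across the fragments never reaches {E, G}, so H → E, G cannot be enforced without a join — not preserved.

lossy and not dependency-preserving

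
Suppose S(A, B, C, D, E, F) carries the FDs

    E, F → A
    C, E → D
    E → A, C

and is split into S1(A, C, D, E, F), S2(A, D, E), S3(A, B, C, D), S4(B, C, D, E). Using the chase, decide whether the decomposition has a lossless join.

Chase test. Columns are A, B, C, D, E, F; row i has aⱼ where attribute j ∈ Si, else bᵢⱼ.
Initial tableau (one row per fragment):
  row 1: a1 b12 a3 a4 a5 a6
  row 2: a1 b22 b23 a4 a5 b26
  row 3: a1 a2 a3 a4 b35 b36
  row 4: b41 a2 a3 a4 a5 b46
Rows 1 and 2 agree on E; apply E→A, C and equate their A, C entries.
Rows 1 and 4 agree on E; apply E→A, C and equate their A, C entries.
No row becomes fully distinguished — the join is lossy.

No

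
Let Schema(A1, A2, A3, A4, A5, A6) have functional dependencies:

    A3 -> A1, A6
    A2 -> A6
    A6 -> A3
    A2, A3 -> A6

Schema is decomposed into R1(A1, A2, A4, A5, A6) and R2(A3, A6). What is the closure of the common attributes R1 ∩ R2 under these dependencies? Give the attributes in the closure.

A1, A3, A6

R1 ∩ R2 = {A6}.
A6 → A3 applies, adding A3
A3 → A1, A6 applies, adding A1
Closure: {A1, A3, A6}.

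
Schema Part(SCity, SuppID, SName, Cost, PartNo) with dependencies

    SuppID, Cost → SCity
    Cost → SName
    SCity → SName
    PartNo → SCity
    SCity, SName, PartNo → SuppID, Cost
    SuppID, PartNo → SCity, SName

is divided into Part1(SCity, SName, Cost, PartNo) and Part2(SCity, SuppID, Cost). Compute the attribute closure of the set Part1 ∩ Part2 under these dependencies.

Part1 ∩ Part2 = {SCity, Cost}.
Cost → SName applies, adding SName
Closure: {SCity, SName, Cost}.

SCity, SName, Cost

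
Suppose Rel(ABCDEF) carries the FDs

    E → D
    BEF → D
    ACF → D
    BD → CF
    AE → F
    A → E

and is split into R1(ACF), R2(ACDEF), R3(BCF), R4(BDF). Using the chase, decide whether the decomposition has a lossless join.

No

Chase test. Columns are ABCDEF; row i has aⱼ where attribute j ∈ Ri, else bᵢⱼ.
Initial tableau (one row per fragment):
  row 1: a1 b12 a3 b14 b15 a6
  row 2: a1 b22 a3 a4 a5 a6
  row 3: b31 a2 a3 b34 b35 a6
  row 4: b41 a2 b43 a4 b45 a6
Rows 1 and 2 agree on ACF; apply ACF→D and equate their D entries.
Rows 1 and 2 agree on A; apply A→E and equate their E entries.
No row becomes fully distinguished — the join is lossy.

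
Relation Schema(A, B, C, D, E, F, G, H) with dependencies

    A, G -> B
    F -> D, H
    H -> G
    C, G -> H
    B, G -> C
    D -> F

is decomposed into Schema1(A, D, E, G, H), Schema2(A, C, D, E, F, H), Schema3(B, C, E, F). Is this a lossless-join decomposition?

No

Chase test. Columns are A, B, C, D, E, F, G, H; row i has aⱼ where attribute j ∈ Schemai, else bᵢⱼ.
Initial tableau (one row per fragment):
  row 1: a1 b12 b13 a4 a5 b16 a7 a8
  row 2: a1 b22 a3 a4 a5 a6 b27 a8
  row 3: b31 a2 a3 b34 a5 a6 b37 b38
Rows 2 and 3 agree on F; apply F→D, H and equate their D, H entries.
Rows 1 and 2 agree on H; apply H→G and equate their G entries.
Rows 1 and 3 agree on H; apply H→G and equate their G entries.
Rows 1 and 2 agree on D; apply D→F and equate their F entries.
Rows 1 and 2 agree on A, G; apply A, G→B and equate their B entries.
Rows 1 and 2 agree on B, G; apply B, G→C and equate their C entries.
No row becomes fully distinguished — the join is lossy.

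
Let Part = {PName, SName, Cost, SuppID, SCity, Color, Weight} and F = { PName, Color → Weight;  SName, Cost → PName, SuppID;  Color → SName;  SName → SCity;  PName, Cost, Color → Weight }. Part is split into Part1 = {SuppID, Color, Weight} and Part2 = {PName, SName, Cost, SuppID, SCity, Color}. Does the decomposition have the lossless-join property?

No

Common attributes: Part1 ∩ Part2 = {SuppID, Color}.
Closure of {SuppID, Color}: Color → SName applies, adding SName; SName → SCity applies, adding SCity. So (SuppID, Color)⁺ = {SName, SuppID, SCity, Color}.
The closure contains neither all of Part1 = {SuppID, Color, Weight} nor all of Part2 = {PName, SName, Cost, SuppID, SCity, Color}, so the common attributes are not a superkey of either fragment. The join is lossy.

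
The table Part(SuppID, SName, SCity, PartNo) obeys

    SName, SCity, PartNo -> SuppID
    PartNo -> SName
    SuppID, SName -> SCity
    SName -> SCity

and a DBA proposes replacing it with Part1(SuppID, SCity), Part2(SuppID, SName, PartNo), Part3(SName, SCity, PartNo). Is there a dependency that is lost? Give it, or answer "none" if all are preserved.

SName, SCity, PartNo → SuppID: restricted closure across fragments reaches SuppID.
PartNo → SName lies within Part2.
SuppID, SName → SCity: restricted closure across fragments reaches SCity.
SName → SCity lies within Part3.
Every dependency is enforceable on the fragments, so the decomposition is dependency-preserving.

none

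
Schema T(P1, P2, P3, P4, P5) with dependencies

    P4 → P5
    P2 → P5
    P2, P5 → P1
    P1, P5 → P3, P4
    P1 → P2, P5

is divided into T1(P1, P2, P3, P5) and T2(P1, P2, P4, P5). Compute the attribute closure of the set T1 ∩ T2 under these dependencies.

P1, P2, P3, P4, P5

T1 ∩ T2 = {P1, P2, P5}.
P1, P5 → P3, P4 applies, adding P3, P4
Closure: {P1, P2, P3, P4, P5}.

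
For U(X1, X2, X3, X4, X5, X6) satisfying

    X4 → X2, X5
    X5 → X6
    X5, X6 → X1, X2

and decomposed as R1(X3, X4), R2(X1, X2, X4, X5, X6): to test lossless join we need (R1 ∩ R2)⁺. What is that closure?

R1 ∩ R2 = {X4}.
X4 → X2, X5 applies, adding X2, X5
X5 → X6 applies, adding X6
X5, X6 → X1, X2 applies, adding X1
Closure: {X1, X2, X4, X5, X6}.

X1, X2, X4, X5, X6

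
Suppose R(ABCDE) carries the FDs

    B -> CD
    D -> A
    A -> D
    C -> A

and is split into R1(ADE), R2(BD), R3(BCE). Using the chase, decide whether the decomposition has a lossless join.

Yes

Chase test. Columns are ABCDE; row i has aⱼ where attribute j ∈ Ri, else bᵢⱼ.
Initial tableau (one row per fragment):
  row 1: a1 b12 b13 a4 a5
  row 2: b21 a2 b23 a4 b25
  row 3: b31 a2 a3 b34 a5
Rows 2 and 3 agree on B; apply B→CD and equate their CD entries.
Rows 1 and 2 agree on D; apply D→A and equate their A entries.
Rows 1 and 3 agree on D; apply D→A and equate their A entries.
Row 3 is now all distinguished symbols — the join is lossless.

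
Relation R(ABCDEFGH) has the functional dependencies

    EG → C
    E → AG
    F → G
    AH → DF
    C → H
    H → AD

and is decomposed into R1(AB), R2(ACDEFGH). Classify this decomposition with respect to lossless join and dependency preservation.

lossy but dependency-preserving

Lossless test: (A)⁺ = {A}, which is a superkey of neither fragment — lossy.
Dependency preservation: every FD's attributes lie within a single fragment, so each can be enforced locally — preserved.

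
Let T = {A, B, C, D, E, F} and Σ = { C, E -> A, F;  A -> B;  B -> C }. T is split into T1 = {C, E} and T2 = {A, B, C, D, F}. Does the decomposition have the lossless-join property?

Common attributes: T1 ∩ T2 = {C}.
No dependency enlarges {C}, so (C)⁺ = {C}.
The closure contains neither all of T1 = {C, E} nor all of T2 = {A, B, C, D, F}, so the common attributes are not a superkey of either fragment. The join is lossy.

No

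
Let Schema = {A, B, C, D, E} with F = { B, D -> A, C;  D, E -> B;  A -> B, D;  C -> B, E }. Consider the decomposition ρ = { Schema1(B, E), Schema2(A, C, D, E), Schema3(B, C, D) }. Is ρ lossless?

Chase test. Columns are A, B, C, D, E; row i has aⱼ where attribute j ∈ Schemai, else bᵢⱼ.
Initial tableau (one row per fragment):
  row 1: b11 a2 b13 b14 a5
  row 2: a1 b22 a3 a4 a5
  row 3: b31 a2 a3 a4 b35
Rows 2 and 3 agree on C; apply C→B, E and equate their B, E entries.
Rows 2 and 3 agree on B, D; apply B, D→A, C and equate their A, C entries.
Row 2 is now all distinguished symbols — the join is lossless.

Yes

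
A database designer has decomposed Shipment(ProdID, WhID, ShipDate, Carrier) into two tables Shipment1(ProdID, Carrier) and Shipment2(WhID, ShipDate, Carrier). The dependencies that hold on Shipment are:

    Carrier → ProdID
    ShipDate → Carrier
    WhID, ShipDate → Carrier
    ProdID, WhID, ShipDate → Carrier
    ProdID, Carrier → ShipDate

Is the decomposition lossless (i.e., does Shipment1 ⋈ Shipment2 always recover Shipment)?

Common attributes: Shipment1 ∩ Shipment2 = {Carrier}.
Closure of {Carrier}: Carrier → ProdID applies, adding ProdID; ProdID, Carrier → ShipDate applies, adding ShipDate. So (Carrier)⁺ = {ProdID, ShipDate, Carrier}.
This closure contains every attribute of Shipment1, so Shipment1 ∩ Shipment2 → Shipment1. The join is lossless.

Yes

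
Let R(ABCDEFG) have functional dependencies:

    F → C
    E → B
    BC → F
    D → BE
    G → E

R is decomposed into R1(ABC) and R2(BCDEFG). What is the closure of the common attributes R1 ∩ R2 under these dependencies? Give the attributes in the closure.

R1 ∩ R2 = {BC}.
BC → F applies, adding F
Closure: {BCF}.

BCF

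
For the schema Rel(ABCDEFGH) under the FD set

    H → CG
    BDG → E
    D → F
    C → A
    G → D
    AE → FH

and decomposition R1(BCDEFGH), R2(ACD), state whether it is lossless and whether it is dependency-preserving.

lossless but not dependency-preserving

Lossless test: (CD)⁺ = {ACDF}, which contains all of one fragment — lossless.
Dependency preservation: the restricted closure of {AE} across the fragments never reaches {FH}, so AE → FH cannot be enforced without a join — not preserved.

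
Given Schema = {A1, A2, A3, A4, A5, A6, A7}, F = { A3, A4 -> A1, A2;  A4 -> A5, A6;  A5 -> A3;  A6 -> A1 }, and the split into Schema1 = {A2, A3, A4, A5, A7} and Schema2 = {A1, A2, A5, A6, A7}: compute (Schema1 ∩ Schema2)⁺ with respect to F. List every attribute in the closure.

A2, A3, A5, A7

Schema1 ∩ Schema2 = {A2, A5, A7}.
A5 → A3 applies, adding A3
Closure: {A2, A3, A5, A7}.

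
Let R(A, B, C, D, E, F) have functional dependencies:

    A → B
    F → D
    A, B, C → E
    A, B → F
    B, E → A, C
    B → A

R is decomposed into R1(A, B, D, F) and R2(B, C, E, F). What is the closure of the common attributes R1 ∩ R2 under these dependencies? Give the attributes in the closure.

R1 ∩ R2 = {B, F}.
F → D applies, adding D
B → A applies, adding A
Closure: {A, B, D, F}.

A, B, D, F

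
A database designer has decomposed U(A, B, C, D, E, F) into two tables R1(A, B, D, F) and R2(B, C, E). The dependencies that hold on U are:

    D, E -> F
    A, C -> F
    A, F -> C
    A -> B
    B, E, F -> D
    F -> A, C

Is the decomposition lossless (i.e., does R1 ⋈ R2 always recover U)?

Common attributes: R1 ∩ R2 = {B}.
No dependency enlarges {B}, so (B)⁺ = {B}.
The closure contains neither all of R1 = {A, B, D, F} nor all of R2 = {B, C, E}, so the common attributes are not a superkey of either fragment. The join is lossy.

No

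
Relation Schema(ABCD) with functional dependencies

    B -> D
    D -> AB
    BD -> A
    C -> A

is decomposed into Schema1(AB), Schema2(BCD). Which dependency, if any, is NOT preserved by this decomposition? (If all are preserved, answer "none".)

C -> A

Check C → A: no single fragment contains all of {AC}, and the restricted closure of {C} across the fragments never reaches {A}.
B → D is preserved.
D → AB is preserved.
BD → A is preserved.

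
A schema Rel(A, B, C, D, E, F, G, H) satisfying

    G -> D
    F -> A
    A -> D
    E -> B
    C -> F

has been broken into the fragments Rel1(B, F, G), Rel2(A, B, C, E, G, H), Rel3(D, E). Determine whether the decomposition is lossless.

No

Chase test. Columns are A, B, C, D, E, F, G, H; row i has aⱼ where attribute j ∈ Reli, else bᵢⱼ.
Initial tableau (one row per fragment):
  row 1: b11 a2 b13 b14 b15 a6 a7 b18
  row 2: a1 a2 a3 b24 a5 b26 a7 a8
  row 3: b31 b32 b33 a4 a5 b36 b37 b38
Rows 1 and 2 agree on G; apply G→D and equate their D entries.
Rows 2 and 3 agree on E; apply E→B and equate their B entries.
No row becomes fully distinguished — the join is lossy.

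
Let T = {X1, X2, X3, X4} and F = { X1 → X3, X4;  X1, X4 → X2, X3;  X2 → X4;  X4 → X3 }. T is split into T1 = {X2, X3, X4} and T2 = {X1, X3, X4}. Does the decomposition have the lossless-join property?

Common attributes: T1 ∩ T2 = {X3, X4}.
No dependency enlarges {X3, X4}, so (X3, X4)⁺ = {X3, X4}.
The closure contains neither all of T1 = {X2, X3, X4} nor all of T2 = {X1, X3, X4}, so the common attributes are not a superkey of either fragment. The join is lossy.

No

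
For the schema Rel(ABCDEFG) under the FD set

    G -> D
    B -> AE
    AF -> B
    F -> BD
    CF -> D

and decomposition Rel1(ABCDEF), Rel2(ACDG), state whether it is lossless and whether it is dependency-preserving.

Lossless test: (ACD)⁺ = {ACD}, which is a superkey of neither fragment — lossy.
Dependency preservation: every FD's attributes lie within a single fragment, so each can be enforced locally — preserved.

lossy but dependency-preserving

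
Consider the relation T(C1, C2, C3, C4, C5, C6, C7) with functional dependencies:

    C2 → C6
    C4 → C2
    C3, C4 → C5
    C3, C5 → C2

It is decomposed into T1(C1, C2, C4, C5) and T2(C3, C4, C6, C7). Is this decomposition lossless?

Common attributes: T1 ∩ T2 = {C4}.
Closure of {C4}: C4 → C2 applies, adding C2; C2 → C6 applies, adding C6. So (C4)⁺ = {C2, C4, C6}.
The closure contains neither all of T1 = {C1, C2, C4, C5} nor all of T2 = {C3, C4, C6, C7}, so the common attributes are not a superkey of either fragment. The join is lossy.

No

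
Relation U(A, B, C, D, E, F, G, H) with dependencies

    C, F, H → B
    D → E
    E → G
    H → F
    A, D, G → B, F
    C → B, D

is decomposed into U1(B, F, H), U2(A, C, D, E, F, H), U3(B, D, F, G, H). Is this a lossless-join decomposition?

Chase test. Columns are A, B, C, D, E, F, G, H; row i has aⱼ where attribute j ∈ Ui, else bᵢⱼ.
Initial tableau (one row per fragment):
  row 1: b11 a2 b13 b14 b15 a6 b17 a8
  row 2: a1 b22 a3 a4 a5 a6 b27 a8
  row 3: b31 a2 b33 a4 b35 a6 a7 a8
Rows 2 and 3 agree on D; apply D→E and equate their E entries.
Rows 2 and 3 agree on E; apply E→G and equate their G entries.
No row becomes fully distinguished — the join is lossy.

No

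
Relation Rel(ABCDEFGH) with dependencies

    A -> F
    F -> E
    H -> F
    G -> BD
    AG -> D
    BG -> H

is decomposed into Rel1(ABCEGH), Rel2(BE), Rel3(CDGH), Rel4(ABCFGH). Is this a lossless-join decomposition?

Chase test. Columns are ABCDEFGH; row i has aⱼ where attribute j ∈ Reli, else bᵢⱼ.
Initial tableau (one row per fragment):
  row 1: a1 a2 a3 b14 a5 b16 a7 a8
  row 2: b21 a2 b23 b24 a5 b26 b27 b28
  row 3: b31 b32 a3 a4 b35 b36 a7 a8
  row 4: a1 a2 a3 b44 b45 a6 a7 a8
Rows 1 and 4 agree on A; apply A→F and equate their F entries.
Rows 1 and 4 agree on F; apply F→E and equate their E entries.
Rows 1 and 3 agree on H; apply H→F and equate their F entries.
Rows 1 and 3 agree on G; apply G→BD and equate their BD entries.
Rows 1 and 4 agree on G; apply G→BD and equate their BD entries.
Rows 1 and 3 agree on F; apply F→E and equate their E entries.
Row 1 is now all distinguished symbols — the join is lossless.

Yes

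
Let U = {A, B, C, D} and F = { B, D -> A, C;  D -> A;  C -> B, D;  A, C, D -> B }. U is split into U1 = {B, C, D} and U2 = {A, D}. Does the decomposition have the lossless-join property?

Yes

Common attributes: U1 ∩ U2 = {D}.
Closure of {D}: D → A applies, adding A. So (D)⁺ = {A, D}.
This closure contains every attribute of U2, so U1 ∩ U2 → U2. The join is lossless.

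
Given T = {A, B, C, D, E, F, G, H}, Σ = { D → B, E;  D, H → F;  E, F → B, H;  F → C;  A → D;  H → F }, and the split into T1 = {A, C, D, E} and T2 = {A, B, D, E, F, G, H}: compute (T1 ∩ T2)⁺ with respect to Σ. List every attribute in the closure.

A, B, D, E

T1 ∩ T2 = {A, D, E}.
D → B, E applies, adding B
Closure: {A, B, D, E}.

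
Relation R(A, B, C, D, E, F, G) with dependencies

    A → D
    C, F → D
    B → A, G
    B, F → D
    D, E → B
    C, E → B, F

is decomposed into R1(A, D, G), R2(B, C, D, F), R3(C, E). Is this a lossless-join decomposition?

No

Chase test. Columns are A, B, C, D, E, F, G; row i has aⱼ where attribute j ∈ Ri, else bᵢⱼ.
Initial tableau (one row per fragment):
  row 1: a1 b12 b13 a4 b15 b16 a7
  row 2: b21 a2 a3 a4 b25 a6 b27
  row 3: b31 b32 a3 b34 a5 b36 b37
No row becomes fully distinguished — the join is lossy.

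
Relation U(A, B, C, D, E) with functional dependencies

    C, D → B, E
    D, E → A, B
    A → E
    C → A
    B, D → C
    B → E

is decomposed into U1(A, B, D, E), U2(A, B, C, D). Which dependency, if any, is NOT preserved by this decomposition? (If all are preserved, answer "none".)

C, D → B, E: restricted closure across fragments reaches B, E.
D, E → A, B lies within U1.
A → E lies within U1.
C → A lies within U2.
B, D → C lies within U2.
B → E lies within U1.
Every dependency is enforceable on the fragments, so the decomposition is dependency-preserving.

none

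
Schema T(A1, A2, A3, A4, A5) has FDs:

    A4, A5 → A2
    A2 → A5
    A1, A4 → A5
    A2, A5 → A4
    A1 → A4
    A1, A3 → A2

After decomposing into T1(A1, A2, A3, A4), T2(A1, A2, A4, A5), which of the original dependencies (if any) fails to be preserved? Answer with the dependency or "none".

A4, A5 → A2 lies within T2.
A2 → A5 lies within T2.
A1, A4 → A5 lies within T2.
A2, A5 → A4 lies within T2.
A1 → A4 lies within T1.
A1, A3 → A2 lies within T1.
Every dependency is enforceable on the fragments, so the decomposition is dependency-preserving.

none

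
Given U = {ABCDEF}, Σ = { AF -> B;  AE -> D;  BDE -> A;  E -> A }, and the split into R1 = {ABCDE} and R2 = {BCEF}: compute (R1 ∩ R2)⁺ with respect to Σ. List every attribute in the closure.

ABCDE

R1 ∩ R2 = {BCE}.
E → A applies, adding A
AE → D applies, adding D
Closure: {ABCDE}.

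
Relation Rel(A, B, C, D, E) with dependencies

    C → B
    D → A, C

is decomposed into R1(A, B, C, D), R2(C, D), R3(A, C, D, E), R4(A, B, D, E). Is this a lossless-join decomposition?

Chase test. Columns are A, B, C, D, E; row i has aⱼ where attribute j ∈ Ri, else bᵢⱼ.
Initial tableau (one row per fragment):
  row 1: a1 a2 a3 a4 b15
  row 2: b21 b22 a3 a4 b25
  row 3: a1 b32 a3 a4 a5
  row 4: a1 a2 b43 a4 a5
Rows 1 and 2 agree on C; apply C→B and equate their B entries.
Rows 1 and 3 agree on C; apply C→B and equate their B entries.
Rows 1 and 2 agree on D; apply D→A, C and equate their A, C entries.
Rows 1 and 4 agree on D; apply D→A, C and equate their A, C entries.
Row 3 is now all distinguished symbols — the join is lossless.

Yes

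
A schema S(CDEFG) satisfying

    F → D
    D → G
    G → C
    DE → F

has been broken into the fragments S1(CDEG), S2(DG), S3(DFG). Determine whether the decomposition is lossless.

Chase test. Columns are CDEFG; row i has aⱼ where attribute j ∈ Si, else bᵢⱼ.
Initial tableau (one row per fragment):
  row 1: a1 a2 a3 b14 a5
  row 2: b21 a2 b23 b24 a5
  row 3: b31 a2 b33 a4 a5
Rows 1 and 2 agree on G; apply G→C and equate their C entries.
Rows 1 and 3 agree on G; apply G→C and equate their C entries.
No row becomes fully distinguished — the join is lossy.

No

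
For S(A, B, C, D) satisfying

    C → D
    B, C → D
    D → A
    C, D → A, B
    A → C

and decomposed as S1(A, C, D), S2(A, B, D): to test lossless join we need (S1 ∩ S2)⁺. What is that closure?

S1 ∩ S2 = {A, D}.
A → C applies, adding C
C, D → A, B applies, adding B
Closure: {A, B, C, D}.

A, B, C, D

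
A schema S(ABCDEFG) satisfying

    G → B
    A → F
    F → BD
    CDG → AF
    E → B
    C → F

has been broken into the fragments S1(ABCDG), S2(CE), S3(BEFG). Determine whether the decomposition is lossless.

Chase test. Columns are ABCDEFG; row i has aⱼ where attribute j ∈ Si, else bᵢⱼ.
Initial tableau (one row per fragment):
  row 1: a1 a2 a3 a4 b15 b16 a7
  row 2: b21 b22 a3 b24 a5 b26 b27
  row 3: b31 a2 b33 b34 a5 a6 a7
Rows 2 and 3 agree on E; apply E→B and equate their B entries.
Rows 1 and 2 agree on C; apply C→F and equate their F entries.
Rows 1 and 2 agree on F; apply F→BD and equate their BD entries.
No row becomes fully distinguished — the join is lossy.

No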